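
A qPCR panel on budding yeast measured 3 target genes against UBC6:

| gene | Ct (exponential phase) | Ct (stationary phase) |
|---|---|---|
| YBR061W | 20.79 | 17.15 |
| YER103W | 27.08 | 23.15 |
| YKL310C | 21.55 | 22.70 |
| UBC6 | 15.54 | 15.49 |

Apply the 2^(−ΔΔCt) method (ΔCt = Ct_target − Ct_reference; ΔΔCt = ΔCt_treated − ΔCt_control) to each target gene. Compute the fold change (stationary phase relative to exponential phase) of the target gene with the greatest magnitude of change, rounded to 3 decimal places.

14.723

YBR061W: ΔΔCt = (17.15−15.49) − (20.79−15.54) = 1.66 − 5.25 = -3.59; fold change = 2^3.59 = 12.042
YER103W: ΔΔCt = (23.15−15.49) − (27.08−15.54) = 7.66 − 11.54 = -3.88; fold change = 2^3.88 = 14.723
YKL310C: ΔΔCt = (22.70−15.49) − (21.55−15.54) = 7.21 − 6.01 = 1.20; fold change = 2^-1.20 = 0.435
YER103W has the largest |ΔΔCt| = 3.88.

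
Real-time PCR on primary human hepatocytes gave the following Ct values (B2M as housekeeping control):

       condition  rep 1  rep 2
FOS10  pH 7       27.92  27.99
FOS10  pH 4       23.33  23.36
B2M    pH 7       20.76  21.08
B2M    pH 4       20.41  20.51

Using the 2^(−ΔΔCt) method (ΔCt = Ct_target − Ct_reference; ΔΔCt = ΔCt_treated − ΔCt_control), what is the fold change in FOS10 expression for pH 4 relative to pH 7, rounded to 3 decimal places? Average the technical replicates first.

Mean Ct: FOS10 pH 7 27.955; FOS10 pH 4 23.345; B2M pH 7 20.920; B2M pH 4 20.460
ΔCt(pH 7) = 27.955 − 20.920 = 7.035
ΔCt(pH 4) = 23.345 − 20.460 = 2.885
ΔΔCt = 2.885 − 7.035 = -4.150
Fold change = 2^(−(-4.150)) = 2^4.150 = 17.7531

17.753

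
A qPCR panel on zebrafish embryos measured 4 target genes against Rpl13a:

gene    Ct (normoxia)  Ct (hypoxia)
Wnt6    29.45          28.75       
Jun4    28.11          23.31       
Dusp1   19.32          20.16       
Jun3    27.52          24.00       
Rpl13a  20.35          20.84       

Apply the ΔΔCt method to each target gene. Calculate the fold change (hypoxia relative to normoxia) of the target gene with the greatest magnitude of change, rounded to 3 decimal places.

39.124

Wnt6: ΔΔCt = (28.75−20.84) − (29.45−20.35) = 7.91 − 9.10 = -1.19; fold change = 2^1.19 = 2.282
Jun4: ΔΔCt = (23.31−20.84) − (28.11−20.35) = 2.47 − 7.76 = -5.29; fold change = 2^5.29 = 39.124
Dusp1: ΔΔCt = (20.16−20.84) − (19.32−20.35) = -0.68 − (-1.03) = 0.35; fold change = 2^-0.35 = 0.785
Jun3: ΔΔCt = (24.00−20.84) − (27.52−20.35) = 3.16 − 7.17 = -4.01; fold change = 2^4.01 = 16.111
Jun4 has the largest |ΔΔCt| = 5.29.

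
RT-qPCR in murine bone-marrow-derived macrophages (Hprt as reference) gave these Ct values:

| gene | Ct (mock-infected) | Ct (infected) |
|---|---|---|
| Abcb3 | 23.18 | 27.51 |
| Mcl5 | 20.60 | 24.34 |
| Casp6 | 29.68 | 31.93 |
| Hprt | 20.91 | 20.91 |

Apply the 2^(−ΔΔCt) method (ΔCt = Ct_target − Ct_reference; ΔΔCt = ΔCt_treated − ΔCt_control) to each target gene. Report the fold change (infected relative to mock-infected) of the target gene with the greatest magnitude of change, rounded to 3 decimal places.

0.050

Abcb3: ΔΔCt = (27.51−20.91) − (23.18−20.91) = 6.60 − 2.27 = 4.33; fold change = 2^-4.33 = 0.050
Mcl5: ΔΔCt = (24.34−20.91) − (20.60−20.91) = 3.43 − (-0.31) = 3.74; fold change = 2^-3.74 = 0.075
Casp6: ΔΔCt = (31.93−20.91) − (29.68−20.91) = 11.02 − 8.77 = 2.25; fold change = 2^-2.25 = 0.210
Abcb3 has the largest |ΔΔCt| = 4.33.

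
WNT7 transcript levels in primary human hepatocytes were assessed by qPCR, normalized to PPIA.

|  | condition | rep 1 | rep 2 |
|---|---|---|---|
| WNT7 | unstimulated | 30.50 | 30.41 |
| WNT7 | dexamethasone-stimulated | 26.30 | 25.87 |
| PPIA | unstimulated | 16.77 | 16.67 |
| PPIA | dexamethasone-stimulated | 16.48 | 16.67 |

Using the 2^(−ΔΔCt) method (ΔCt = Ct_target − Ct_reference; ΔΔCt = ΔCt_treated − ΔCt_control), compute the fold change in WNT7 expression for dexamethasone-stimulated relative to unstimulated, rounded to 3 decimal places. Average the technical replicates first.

18.700

Mean Ct: WNT7 unstimulated 30.455; WNT7 dexamethasone-stimulated 26.085; PPIA unstimulated 16.720; PPIA dexamethasone-stimulated 16.575
ΔCt(unstimulated) = 30.455 − 16.720 = 13.735
ΔCt(dexamethasone-stimulated) = 26.085 − 16.575 = 9.510
ΔΔCt = 9.510 − 13.735 = -4.225
Fold change = 2^(−(-4.225)) = 2^4.225 = 18.7004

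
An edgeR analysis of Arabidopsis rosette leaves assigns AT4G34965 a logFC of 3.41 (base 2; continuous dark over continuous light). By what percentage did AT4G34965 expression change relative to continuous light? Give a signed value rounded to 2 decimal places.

Fold change = 2^(3.41) = 10.6295
Percent change = (FC − 1) × 100% = (10.6295 − 1) × 100 = 962.95%

962.95%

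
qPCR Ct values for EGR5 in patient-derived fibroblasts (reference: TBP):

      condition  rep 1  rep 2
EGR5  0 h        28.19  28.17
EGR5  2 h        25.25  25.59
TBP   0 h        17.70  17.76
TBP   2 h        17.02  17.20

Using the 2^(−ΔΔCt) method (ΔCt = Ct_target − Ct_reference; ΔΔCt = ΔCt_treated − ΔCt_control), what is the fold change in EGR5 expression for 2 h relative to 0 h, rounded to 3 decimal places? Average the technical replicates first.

4.408

Mean Ct: EGR5 0 h 28.180; EGR5 2 h 25.420; TBP 0 h 17.730; TBP 2 h 17.110
ΔCt(0 h) = 28.180 − 17.730 = 10.450
ΔCt(2 h) = 25.420 − 17.110 = 8.310
ΔΔCt = 8.310 − 10.450 = -2.140
Fold change = 2^(−(-2.140)) = 2^2.140 = 4.4076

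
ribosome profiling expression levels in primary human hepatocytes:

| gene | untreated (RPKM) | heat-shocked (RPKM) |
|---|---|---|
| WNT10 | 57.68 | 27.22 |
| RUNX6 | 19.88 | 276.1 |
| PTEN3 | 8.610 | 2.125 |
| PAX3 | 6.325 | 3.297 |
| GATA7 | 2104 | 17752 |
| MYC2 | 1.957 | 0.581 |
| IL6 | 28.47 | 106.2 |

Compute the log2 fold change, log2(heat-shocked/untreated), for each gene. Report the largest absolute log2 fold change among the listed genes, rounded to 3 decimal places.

3.796

log2(27.22/57.68) = -1.083  (WNT10)
log2(276.1/19.88) = 3.796  (RUNX6)
log2(2.125/8.610) = -2.019  (PTEN3)
log2(3.297/6.325) = -0.940  (PAX3)
log2(17752/2104) = 3.077  (GATA7)
log2(0.581/1.957) = -1.752  (MYC2)
log2(106.2/28.47) = 1.899  (IL6)
The largest magnitude belongs to RUNX6.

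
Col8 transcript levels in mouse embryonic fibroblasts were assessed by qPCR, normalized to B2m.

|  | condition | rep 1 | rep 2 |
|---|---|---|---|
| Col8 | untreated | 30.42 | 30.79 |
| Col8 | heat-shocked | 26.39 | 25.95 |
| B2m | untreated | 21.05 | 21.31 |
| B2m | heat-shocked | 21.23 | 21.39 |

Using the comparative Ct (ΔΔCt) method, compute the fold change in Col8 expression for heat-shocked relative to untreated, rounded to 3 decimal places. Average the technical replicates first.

Mean Ct: Col8 untreated 30.605; Col8 heat-shocked 26.170; B2m untreated 21.180; B2m heat-shocked 21.310
ΔCt(untreated) = 30.605 − 21.180 = 9.425
ΔCt(heat-shocked) = 26.170 − 21.310 = 4.860
ΔΔCt = 4.860 − 9.425 = -4.565
Fold change = 2^(−(-4.565)) = 2^4.565 = 23.6702

23.670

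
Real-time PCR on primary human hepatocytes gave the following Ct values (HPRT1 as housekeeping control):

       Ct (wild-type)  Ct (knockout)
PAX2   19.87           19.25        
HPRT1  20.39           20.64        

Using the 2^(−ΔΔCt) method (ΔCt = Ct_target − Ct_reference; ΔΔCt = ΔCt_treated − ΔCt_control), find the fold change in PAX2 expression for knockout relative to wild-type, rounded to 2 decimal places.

ΔCt(wild-type) = 19.870 − 20.390 = -0.520
ΔCt(knockout) = 19.250 − 20.640 = -1.390
ΔΔCt = -1.390 − (-0.520) = -0.870
Fold change = 2^(−(-0.870)) = 2^0.870 = 1.828

1.83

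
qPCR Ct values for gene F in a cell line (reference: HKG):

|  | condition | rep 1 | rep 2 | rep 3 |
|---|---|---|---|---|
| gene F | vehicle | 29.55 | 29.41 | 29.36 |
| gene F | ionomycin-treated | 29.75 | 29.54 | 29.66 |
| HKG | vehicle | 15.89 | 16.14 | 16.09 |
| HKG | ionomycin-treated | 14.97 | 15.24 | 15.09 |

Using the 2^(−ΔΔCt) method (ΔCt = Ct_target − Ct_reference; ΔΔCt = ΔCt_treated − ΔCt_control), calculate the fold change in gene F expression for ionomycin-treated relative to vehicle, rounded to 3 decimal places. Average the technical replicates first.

0.451

Mean Ct: gene F vehicle 29.440; gene F ionomycin-treated 29.650; HKG vehicle 16.040; HKG ionomycin-treated 15.100
ΔCt(vehicle) = 29.440 − 16.040 = 13.400
ΔCt(ionomycin-treated) = 29.650 − 15.100 = 14.550
ΔΔCt = 14.550 − 13.400 = 1.150
Fold change = 2^(−1.150) = 0.4506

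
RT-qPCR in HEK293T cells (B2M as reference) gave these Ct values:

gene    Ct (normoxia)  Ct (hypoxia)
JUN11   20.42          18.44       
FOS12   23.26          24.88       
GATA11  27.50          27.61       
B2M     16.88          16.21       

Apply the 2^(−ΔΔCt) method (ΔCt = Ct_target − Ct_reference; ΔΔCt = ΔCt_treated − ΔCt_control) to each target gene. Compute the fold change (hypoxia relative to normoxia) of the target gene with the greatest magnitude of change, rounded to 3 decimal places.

JUN11: ΔΔCt = (18.44−16.21) − (20.42−16.88) = 2.23 − 3.54 = -1.31; fold change = 2^1.31 = 2.479
FOS12: ΔΔCt = (24.88−16.21) − (23.26−16.88) = 8.67 − 6.38 = 2.29; fold change = 2^-2.29 = 0.204
GATA11: ΔΔCt = (27.61−16.21) − (27.50−16.88) = 11.40 − 10.62 = 0.78; fold change = 2^-0.78 = 0.582
FOS12 has the largest |ΔΔCt| = 2.29.

0.204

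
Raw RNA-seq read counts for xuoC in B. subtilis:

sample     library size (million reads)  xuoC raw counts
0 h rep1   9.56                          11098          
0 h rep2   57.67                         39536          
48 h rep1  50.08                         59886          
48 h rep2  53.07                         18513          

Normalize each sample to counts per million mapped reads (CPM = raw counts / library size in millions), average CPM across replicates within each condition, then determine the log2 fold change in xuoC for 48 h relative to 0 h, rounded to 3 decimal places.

CPM(0 h rep1) = 11098 / 9.56 = 1160.8787
CPM(0 h rep2) = 39536 / 57.67 = 685.5557
CPM(48 h rep1) = 59886 / 50.08 = 1195.8067
CPM(48 h rep2) = 18513 / 53.07 = 348.8412
mean CPM(0 h) = 923.2172; mean CPM(48 h) = 772.3239
Fold change = 772.3239 / 923.2172 = 0.83656
log2(0.83656) = -0.2575

-0.257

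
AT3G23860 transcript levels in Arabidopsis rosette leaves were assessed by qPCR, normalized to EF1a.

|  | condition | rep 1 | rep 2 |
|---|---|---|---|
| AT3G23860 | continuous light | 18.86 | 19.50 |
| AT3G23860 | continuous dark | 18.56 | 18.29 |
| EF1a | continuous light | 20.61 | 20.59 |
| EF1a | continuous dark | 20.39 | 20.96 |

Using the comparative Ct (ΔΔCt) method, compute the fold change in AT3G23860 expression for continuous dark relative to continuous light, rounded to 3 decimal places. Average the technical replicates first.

Mean Ct: AT3G23860 continuous light 19.180; AT3G23860 continuous dark 18.425; EF1a continuous light 20.600; EF1a continuous dark 20.675
ΔCt(continuous light) = 19.180 − 20.600 = -1.420
ΔCt(continuous dark) = 18.425 − 20.675 = -2.250
ΔΔCt = -2.250 − (-1.420) = -0.830
Fold change = 2^(−(-0.830)) = 2^0.830 = 1.7777

1.778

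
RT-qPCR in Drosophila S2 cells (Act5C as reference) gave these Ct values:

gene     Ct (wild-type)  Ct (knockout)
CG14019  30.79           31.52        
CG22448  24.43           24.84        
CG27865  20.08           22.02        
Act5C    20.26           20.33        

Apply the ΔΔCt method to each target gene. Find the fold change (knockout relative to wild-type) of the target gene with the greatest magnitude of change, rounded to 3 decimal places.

CG14019: ΔΔCt = (31.52−20.33) − (30.79−20.26) = 11.19 − 10.53 = 0.66; fold change = 2^-0.66 = 0.633
CG22448: ΔΔCt = (24.84−20.33) − (24.43−20.26) = 4.51 − 4.17 = 0.34; fold change = 2^-0.34 = 0.790
CG27865: ΔΔCt = (22.02−20.33) − (20.08−20.26) = 1.69 − (-0.18) = 1.87; fold change = 2^-1.87 = 0.274
CG27865 has the largest |ΔΔCt| = 1.87.

0.274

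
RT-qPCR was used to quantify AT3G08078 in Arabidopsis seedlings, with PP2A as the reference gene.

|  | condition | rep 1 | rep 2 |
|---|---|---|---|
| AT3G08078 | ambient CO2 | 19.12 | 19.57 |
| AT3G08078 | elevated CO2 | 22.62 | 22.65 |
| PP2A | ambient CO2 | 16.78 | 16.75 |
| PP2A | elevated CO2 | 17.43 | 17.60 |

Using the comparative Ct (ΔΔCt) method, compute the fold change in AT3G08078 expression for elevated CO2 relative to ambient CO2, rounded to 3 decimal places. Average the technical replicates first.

Mean Ct: AT3G08078 ambient CO2 19.345; AT3G08078 elevated CO2 22.635; PP2A ambient CO2 16.765; PP2A elevated CO2 17.515
ΔCt(ambient CO2) = 19.345 − 16.765 = 2.580
ΔCt(elevated CO2) = 22.635 − 17.515 = 5.120
ΔΔCt = 5.120 − 2.580 = 2.540
Fold change = 2^(−2.540) = 0.1719

0.172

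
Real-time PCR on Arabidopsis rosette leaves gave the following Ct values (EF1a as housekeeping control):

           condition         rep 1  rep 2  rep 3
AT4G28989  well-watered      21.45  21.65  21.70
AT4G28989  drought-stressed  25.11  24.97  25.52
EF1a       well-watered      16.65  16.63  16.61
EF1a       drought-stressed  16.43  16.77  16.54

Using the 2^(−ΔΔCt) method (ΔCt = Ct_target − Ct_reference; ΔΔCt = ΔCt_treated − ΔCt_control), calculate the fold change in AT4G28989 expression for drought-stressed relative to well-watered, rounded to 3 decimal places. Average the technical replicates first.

0.080

Mean Ct: AT4G28989 well-watered 21.600; AT4G28989 drought-stressed 25.200; EF1a well-watered 16.630; EF1a drought-stressed 16.580
ΔCt(well-watered) = 21.600 − 16.630 = 4.970
ΔCt(drought-stressed) = 25.200 − 16.580 = 8.620
ΔΔCt = 8.620 − 4.970 = 3.650
Fold change = 2^(−3.650) = 0.0797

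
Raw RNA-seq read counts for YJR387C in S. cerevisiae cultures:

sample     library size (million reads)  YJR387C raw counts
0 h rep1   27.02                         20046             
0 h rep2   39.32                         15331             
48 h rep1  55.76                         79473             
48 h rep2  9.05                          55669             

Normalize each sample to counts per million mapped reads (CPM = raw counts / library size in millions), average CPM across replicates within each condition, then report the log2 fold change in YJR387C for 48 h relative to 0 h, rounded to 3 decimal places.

CPM(0 h rep1) = 20046 / 27.02 = 741.8949
CPM(0 h rep2) = 15331 / 39.32 = 389.9034
CPM(48 h rep1) = 79473 / 55.76 = 1425.2690
CPM(48 h rep2) = 55669 / 9.05 = 6151.2707
mean CPM(0 h) = 565.8991; mean CPM(48 h) = 3788.2699
Fold change = 3788.2699 / 565.8991 = 6.69425
log2(6.69425) = 2.7429

2.743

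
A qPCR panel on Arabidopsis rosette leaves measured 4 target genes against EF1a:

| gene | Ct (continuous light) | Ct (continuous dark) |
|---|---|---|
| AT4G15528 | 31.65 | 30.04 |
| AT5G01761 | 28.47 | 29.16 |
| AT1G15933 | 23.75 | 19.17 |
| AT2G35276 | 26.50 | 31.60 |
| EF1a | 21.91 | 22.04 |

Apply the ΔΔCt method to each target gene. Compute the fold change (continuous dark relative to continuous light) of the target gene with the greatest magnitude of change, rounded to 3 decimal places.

0.032

AT4G15528: ΔΔCt = (30.04−22.04) − (31.65−21.91) = 8.00 − 9.74 = -1.74; fold change = 2^1.74 = 3.340
AT5G01761: ΔΔCt = (29.16−22.04) − (28.47−21.91) = 7.12 − 6.56 = 0.56; fold change = 2^-0.56 = 0.678
AT1G15933: ΔΔCt = (19.17−22.04) − (23.75−21.91) = -2.87 − 1.84 = -4.71; fold change = 2^4.71 = 26.173
AT2G35276: ΔΔCt = (31.60−22.04) − (26.50−21.91) = 9.56 − 4.59 = 4.97; fold change = 2^-4.97 = 0.032
AT2G35276 has the largest |ΔΔCt| = 4.97.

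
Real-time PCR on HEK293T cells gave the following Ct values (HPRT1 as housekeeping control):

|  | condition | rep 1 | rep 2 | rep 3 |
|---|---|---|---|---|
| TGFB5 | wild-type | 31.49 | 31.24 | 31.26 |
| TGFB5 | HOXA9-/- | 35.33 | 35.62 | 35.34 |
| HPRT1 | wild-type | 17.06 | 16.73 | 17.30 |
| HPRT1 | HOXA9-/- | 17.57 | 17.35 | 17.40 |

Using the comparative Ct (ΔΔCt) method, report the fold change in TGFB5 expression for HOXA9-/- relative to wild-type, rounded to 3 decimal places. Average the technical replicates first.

Mean Ct: TGFB5 wild-type 31.330; TGFB5 HOXA9-/- 35.430; HPRT1 wild-type 17.030; HPRT1 HOXA9-/- 17.440
ΔCt(wild-type) = 31.330 − 17.030 = 14.300
ΔCt(HOXA9-/-) = 35.430 − 17.440 = 17.990
ΔΔCt = 17.990 − 14.300 = 3.690
Fold change = 2^(−3.690) = 0.0775

0.077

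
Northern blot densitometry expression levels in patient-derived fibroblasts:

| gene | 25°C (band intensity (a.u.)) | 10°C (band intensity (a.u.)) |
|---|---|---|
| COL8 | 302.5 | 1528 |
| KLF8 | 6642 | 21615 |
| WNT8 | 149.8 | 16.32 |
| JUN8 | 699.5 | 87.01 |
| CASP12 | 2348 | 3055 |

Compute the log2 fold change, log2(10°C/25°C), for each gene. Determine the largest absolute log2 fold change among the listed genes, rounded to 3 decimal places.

3.198

log2(1528/302.5) = 2.337  (COL8)
log2(21615/6642) = 1.702  (KLF8)
log2(16.32/149.8) = -3.198  (WNT8)
log2(87.01/699.5) = -3.007  (JUN8)
log2(3055/2348) = 0.380  (CASP12)
The largest magnitude belongs to WNT8.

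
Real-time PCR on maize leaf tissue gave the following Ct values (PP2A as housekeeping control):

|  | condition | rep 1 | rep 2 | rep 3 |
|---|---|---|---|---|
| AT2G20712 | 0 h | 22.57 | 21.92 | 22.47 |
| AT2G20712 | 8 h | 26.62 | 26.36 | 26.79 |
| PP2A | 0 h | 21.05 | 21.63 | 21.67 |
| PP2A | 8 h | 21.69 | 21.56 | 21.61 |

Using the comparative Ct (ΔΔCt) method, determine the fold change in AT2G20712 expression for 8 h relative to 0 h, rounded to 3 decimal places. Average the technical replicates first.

0.058

Mean Ct: AT2G20712 0 h 22.320; AT2G20712 8 h 26.590; PP2A 0 h 21.450; PP2A 8 h 21.620
ΔCt(0 h) = 22.320 − 21.450 = 0.870
ΔCt(8 h) = 26.590 − 21.620 = 4.970
ΔΔCt = 4.970 − 0.870 = 4.100
Fold change = 2^(−4.100) = 0.0583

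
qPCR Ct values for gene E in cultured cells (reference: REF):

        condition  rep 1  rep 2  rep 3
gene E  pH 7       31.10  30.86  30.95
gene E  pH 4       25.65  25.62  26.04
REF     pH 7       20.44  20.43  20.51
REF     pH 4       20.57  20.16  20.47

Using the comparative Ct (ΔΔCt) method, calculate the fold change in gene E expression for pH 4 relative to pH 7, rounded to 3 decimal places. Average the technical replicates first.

35.261

Mean Ct: gene E pH 7 30.970; gene E pH 4 25.770; REF pH 7 20.460; REF pH 4 20.400
ΔCt(pH 7) = 30.970 − 20.460 = 10.510
ΔCt(pH 4) = 25.770 − 20.400 = 5.370
ΔΔCt = 5.370 − 10.510 = -5.140
Fold change = 2^(−(-5.140)) = 2^5.140 = 35.2610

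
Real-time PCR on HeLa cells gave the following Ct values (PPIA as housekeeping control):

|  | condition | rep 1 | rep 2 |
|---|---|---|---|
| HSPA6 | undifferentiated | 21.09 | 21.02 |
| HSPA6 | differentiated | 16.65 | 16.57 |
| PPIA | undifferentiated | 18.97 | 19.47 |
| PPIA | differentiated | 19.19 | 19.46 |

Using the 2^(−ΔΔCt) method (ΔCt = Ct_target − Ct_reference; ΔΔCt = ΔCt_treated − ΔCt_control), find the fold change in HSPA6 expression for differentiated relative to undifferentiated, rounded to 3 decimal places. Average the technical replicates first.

23.425

Mean Ct: HSPA6 undifferentiated 21.055; HSPA6 differentiated 16.610; PPIA undifferentiated 19.220; PPIA differentiated 19.325
ΔCt(undifferentiated) = 21.055 − 19.220 = 1.835
ΔCt(differentiated) = 16.610 − 19.325 = -2.715
ΔΔCt = -2.715 − 1.835 = -4.550
Fold change = 2^(−(-4.550)) = 2^4.550 = 23.4254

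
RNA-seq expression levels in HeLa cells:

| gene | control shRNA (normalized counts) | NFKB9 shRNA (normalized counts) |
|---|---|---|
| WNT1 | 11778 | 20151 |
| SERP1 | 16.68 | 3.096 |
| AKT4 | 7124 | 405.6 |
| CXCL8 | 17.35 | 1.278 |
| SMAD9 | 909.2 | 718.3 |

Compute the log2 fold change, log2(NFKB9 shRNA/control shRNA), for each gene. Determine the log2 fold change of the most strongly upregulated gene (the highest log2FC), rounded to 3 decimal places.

log2(20151/11778) = 0.775  (WNT1)
log2(3.096/16.68) = -2.430  (SERP1)
log2(405.6/7124) = -4.135  (AKT4)
log2(1.278/17.35) = -3.763  (CXCL8)
log2(718.3/909.2) = -0.340  (SMAD9)
WNT1 is most strongly upregulated.

0.775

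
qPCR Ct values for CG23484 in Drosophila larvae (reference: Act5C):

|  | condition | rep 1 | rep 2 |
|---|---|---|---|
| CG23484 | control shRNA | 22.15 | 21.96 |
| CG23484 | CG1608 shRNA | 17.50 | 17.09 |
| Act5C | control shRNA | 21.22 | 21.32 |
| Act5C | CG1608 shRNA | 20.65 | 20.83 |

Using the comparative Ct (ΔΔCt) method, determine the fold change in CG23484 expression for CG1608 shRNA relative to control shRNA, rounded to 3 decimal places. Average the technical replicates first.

Mean Ct: CG23484 control shRNA 22.055; CG23484 CG1608 shRNA 17.295; Act5C control shRNA 21.270; Act5C CG1608 shRNA 20.740
ΔCt(control shRNA) = 22.055 − 21.270 = 0.785
ΔCt(CG1608 shRNA) = 17.295 − 20.740 = -3.445
ΔΔCt = -3.445 − 0.785 = -4.230
Fold change = 2^(−(-4.230)) = 2^4.230 = 18.7654

18.765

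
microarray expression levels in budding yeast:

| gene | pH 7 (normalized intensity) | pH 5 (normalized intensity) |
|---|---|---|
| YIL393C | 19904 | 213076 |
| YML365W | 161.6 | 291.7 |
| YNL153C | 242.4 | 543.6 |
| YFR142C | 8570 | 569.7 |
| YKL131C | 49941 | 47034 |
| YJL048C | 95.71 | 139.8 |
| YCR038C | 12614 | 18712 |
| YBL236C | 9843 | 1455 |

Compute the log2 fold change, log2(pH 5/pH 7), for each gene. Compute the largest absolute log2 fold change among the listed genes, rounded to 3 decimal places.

log2(213076/19904) = 3.420  (YIL393C)
log2(291.7/161.6) = 0.852  (YML365W)
log2(543.6/242.4) = 1.165  (YNL153C)
log2(569.7/8570) = -3.911  (YFR142C)
log2(47034/49941) = -0.087  (YKL131C)
log2(139.8/95.71) = 0.547  (YJL048C)
log2(18712/12614) = 0.569  (YCR038C)
log2(1455/9843) = -2.758  (YBL236C)
The largest magnitude belongs to YFR142C.

3.911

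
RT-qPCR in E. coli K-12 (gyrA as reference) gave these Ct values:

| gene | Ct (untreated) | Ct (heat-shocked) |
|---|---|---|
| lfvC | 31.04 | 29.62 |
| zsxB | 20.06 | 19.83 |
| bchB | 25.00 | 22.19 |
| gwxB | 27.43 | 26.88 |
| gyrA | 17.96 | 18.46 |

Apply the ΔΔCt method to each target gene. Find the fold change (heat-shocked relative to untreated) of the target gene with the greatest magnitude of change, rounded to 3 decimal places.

9.918

lfvC: ΔΔCt = (29.62−18.46) − (31.04−17.96) = 11.16 − 13.08 = -1.92; fold change = 2^1.92 = 3.784
zsxB: ΔΔCt = (19.83−18.46) − (20.06−17.96) = 1.37 − 2.10 = -0.73; fold change = 2^0.73 = 1.659
bchB: ΔΔCt = (22.19−18.46) − (25.00−17.96) = 3.73 − 7.04 = -3.31; fold change = 2^3.31 = 9.918
gwxB: ΔΔCt = (26.88−18.46) − (27.43−17.96) = 8.42 − 9.47 = -1.05; fold change = 2^1.05 = 2.071
bchB has the largest |ΔΔCt| = 3.31.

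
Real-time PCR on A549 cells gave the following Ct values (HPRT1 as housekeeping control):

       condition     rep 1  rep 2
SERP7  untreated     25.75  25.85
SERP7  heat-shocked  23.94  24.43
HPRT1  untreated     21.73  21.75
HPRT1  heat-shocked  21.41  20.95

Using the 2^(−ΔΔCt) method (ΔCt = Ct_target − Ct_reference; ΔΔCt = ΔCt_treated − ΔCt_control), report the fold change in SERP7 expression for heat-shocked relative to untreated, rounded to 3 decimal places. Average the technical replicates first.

Mean Ct: SERP7 untreated 25.800; SERP7 heat-shocked 24.185; HPRT1 untreated 21.740; HPRT1 heat-shocked 21.180
ΔCt(untreated) = 25.800 − 21.740 = 4.060
ΔCt(heat-shocked) = 24.185 − 21.180 = 3.005
ΔΔCt = 3.005 − 4.060 = -1.055
Fold change = 2^(−(-1.055)) = 2^1.055 = 2.0777

2.078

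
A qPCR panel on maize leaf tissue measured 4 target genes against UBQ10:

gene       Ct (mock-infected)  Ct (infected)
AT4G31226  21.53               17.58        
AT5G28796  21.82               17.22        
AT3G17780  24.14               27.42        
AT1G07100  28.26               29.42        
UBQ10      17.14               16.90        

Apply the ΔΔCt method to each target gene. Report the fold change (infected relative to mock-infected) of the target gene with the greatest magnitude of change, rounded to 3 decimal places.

20.535

AT4G31226: ΔΔCt = (17.58−16.90) − (21.53−17.14) = 0.68 − 4.39 = -3.71; fold change = 2^3.71 = 13.086
AT5G28796: ΔΔCt = (17.22−16.90) − (21.82−17.14) = 0.32 − 4.68 = -4.36; fold change = 2^4.36 = 20.535
AT3G17780: ΔΔCt = (27.42−16.90) − (24.14−17.14) = 10.52 − 7.00 = 3.52; fold change = 2^-3.52 = 0.087
AT1G07100: ΔΔCt = (29.42−16.90) − (28.26−17.14) = 12.52 − 11.12 = 1.40; fold change = 2^-1.40 = 0.379
AT5G28796 has the largest |ΔΔCt| = 4.36.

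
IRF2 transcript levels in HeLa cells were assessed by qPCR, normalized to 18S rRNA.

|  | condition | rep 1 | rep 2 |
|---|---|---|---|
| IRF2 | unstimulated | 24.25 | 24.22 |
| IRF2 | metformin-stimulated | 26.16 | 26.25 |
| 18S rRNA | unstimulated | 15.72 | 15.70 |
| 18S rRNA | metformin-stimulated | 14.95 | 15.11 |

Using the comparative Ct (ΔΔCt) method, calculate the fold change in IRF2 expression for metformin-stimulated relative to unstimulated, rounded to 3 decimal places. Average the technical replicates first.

0.159

Mean Ct: IRF2 unstimulated 24.235; IRF2 metformin-stimulated 26.205; 18S rRNA unstimulated 15.710; 18S rRNA metformin-stimulated 15.030
ΔCt(unstimulated) = 24.235 − 15.710 = 8.525
ΔCt(metformin-stimulated) = 26.205 − 15.030 = 11.175
ΔΔCt = 11.175 − 8.525 = 2.650
Fold change = 2^(−2.650) = 0.1593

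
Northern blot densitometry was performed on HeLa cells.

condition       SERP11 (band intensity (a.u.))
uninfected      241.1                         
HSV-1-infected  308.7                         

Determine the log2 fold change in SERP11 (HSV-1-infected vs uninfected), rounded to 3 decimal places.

0.357

Fold change = 308.7 / 241.1 = 1.2804
log2(1.2804) = 0.3566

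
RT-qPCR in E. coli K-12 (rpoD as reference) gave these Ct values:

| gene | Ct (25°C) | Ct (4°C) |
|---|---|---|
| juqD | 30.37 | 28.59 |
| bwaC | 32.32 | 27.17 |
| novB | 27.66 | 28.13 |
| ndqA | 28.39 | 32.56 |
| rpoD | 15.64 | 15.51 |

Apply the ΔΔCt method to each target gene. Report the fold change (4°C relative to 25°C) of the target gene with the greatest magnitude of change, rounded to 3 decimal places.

32.447

juqD: ΔΔCt = (28.59−15.51) − (30.37−15.64) = 13.08 − 14.73 = -1.65; fold change = 2^1.65 = 3.138
bwaC: ΔΔCt = (27.17−15.51) − (32.32−15.64) = 11.66 − 16.68 = -5.02; fold change = 2^5.02 = 32.447
novB: ΔΔCt = (28.13−15.51) − (27.66−15.64) = 12.62 − 12.02 = 0.60; fold change = 2^-0.60 = 0.660
ndqA: ΔΔCt = (32.56−15.51) − (28.39−15.64) = 17.05 − 12.75 = 4.30; fold change = 2^-4.30 = 0.051
bwaC has the largest |ΔΔCt| = 5.02.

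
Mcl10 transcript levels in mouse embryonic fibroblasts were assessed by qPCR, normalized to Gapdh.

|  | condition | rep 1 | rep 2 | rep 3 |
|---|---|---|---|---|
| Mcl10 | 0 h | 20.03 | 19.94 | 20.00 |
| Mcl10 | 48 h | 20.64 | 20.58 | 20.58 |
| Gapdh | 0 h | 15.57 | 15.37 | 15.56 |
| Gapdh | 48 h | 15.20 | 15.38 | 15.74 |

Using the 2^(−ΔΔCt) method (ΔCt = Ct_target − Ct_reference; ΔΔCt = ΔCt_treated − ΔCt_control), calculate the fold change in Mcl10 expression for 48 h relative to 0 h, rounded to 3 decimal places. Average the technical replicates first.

0.629

Mean Ct: Mcl10 0 h 19.990; Mcl10 48 h 20.600; Gapdh 0 h 15.500; Gapdh 48 h 15.440
ΔCt(0 h) = 19.990 − 15.500 = 4.490
ΔCt(48 h) = 20.600 − 15.440 = 5.160
ΔΔCt = 5.160 − 4.490 = 0.670
Fold change = 2^(−0.670) = 0.6285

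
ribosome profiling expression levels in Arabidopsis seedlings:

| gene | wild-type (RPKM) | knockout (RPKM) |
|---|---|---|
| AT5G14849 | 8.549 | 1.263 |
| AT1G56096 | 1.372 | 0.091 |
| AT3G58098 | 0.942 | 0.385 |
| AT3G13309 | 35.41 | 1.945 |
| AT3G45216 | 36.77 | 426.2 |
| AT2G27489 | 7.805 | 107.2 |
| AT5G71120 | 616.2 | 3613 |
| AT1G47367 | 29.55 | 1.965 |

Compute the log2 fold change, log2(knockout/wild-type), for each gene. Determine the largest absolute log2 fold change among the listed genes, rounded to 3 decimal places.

4.186

log2(1.263/8.549) = -2.759  (AT5G14849)
log2(0.091/1.372) = -3.914  (AT1G56096)
log2(0.385/0.942) = -1.291  (AT3G58098)
log2(1.945/35.41) = -4.186  (AT3G13309)
log2(426.2/36.77) = 3.535  (AT3G45216)
log2(107.2/7.805) = 3.780  (AT2G27489)
log2(3613/616.2) = 2.552  (AT5G71120)
log2(1.965/29.55) = -3.911  (AT1G47367)
The largest magnitude belongs to AT3G13309.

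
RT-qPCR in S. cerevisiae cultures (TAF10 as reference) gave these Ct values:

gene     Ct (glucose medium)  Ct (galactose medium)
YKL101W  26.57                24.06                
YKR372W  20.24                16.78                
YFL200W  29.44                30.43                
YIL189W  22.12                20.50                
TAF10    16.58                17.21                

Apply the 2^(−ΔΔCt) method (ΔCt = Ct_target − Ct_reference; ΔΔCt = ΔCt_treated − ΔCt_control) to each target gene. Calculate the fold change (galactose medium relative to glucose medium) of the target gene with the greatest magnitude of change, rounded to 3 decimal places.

17.030

YKL101W: ΔΔCt = (24.06−17.21) − (26.57−16.58) = 6.85 − 9.99 = -3.14; fold change = 2^3.14 = 8.815
YKR372W: ΔΔCt = (16.78−17.21) − (20.24−16.58) = -0.43 − 3.66 = -4.09; fold change = 2^4.09 = 17.030
YFL200W: ΔΔCt = (30.43−17.21) − (29.44−16.58) = 13.22 − 12.86 = 0.36; fold change = 2^-0.36 = 0.779
YIL189W: ΔΔCt = (20.50−17.21) − (22.12−16.58) = 3.29 − 5.54 = -2.25; fold change = 2^2.25 = 4.757
YKR372W has the largest |ΔΔCt| = 4.09.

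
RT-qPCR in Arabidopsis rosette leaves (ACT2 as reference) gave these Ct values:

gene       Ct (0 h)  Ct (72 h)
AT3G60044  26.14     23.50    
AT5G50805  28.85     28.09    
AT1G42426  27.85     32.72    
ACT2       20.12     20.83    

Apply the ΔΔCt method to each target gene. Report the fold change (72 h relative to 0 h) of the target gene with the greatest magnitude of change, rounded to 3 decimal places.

0.056

AT3G60044: ΔΔCt = (23.50−20.83) − (26.14−20.12) = 2.67 − 6.02 = -3.35; fold change = 2^3.35 = 10.196
AT5G50805: ΔΔCt = (28.09−20.83) − (28.85−20.12) = 7.26 − 8.73 = -1.47; fold change = 2^1.47 = 2.770
AT1G42426: ΔΔCt = (32.72−20.83) − (27.85−20.12) = 11.89 − 7.73 = 4.16; fold change = 2^-4.16 = 0.056
AT1G42426 has the largest |ΔΔCt| = 4.16.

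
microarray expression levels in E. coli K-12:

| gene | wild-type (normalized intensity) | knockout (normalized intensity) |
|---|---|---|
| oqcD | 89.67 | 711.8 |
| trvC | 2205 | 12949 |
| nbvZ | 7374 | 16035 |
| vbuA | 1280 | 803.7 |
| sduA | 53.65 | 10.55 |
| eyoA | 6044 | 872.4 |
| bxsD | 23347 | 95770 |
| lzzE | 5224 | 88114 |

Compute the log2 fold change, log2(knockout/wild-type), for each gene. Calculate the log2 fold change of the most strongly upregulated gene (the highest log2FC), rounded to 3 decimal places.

log2(711.8/89.67) = 2.989  (oqcD)
log2(12949/2205) = 2.554  (trvC)
log2(16035/7374) = 1.121  (nbvZ)
log2(803.7/1280) = -0.671  (vbuA)
log2(10.55/53.65) = -2.346  (sduA)
log2(872.4/6044) = -2.792  (eyoA)
log2(95770/23347) = 2.036  (bxsD)
log2(88114/5224) = 4.076  (lzzE)
lzzE is most strongly upregulated.

4.076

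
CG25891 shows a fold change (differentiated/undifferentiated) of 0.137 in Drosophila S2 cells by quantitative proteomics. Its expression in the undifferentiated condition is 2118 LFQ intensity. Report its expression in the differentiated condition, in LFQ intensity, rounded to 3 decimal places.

differentiated expression = 2118 × 0.137 = 290.166

290.166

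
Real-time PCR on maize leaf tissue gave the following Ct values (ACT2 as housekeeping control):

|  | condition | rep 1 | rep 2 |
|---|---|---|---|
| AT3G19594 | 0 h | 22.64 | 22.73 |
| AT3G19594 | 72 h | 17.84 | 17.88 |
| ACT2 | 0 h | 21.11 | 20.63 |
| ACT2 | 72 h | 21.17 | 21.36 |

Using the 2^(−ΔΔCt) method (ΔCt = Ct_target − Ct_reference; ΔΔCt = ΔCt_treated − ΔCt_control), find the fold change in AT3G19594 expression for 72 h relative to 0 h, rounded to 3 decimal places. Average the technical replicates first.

37.271

Mean Ct: AT3G19594 0 h 22.685; AT3G19594 72 h 17.860; ACT2 0 h 20.870; ACT2 72 h 21.265
ΔCt(0 h) = 22.685 − 20.870 = 1.815
ΔCt(72 h) = 17.860 − 21.265 = -3.405
ΔΔCt = -3.405 − 1.815 = -5.220
Fold change = 2^(−(-5.220)) = 2^5.220 = 37.2715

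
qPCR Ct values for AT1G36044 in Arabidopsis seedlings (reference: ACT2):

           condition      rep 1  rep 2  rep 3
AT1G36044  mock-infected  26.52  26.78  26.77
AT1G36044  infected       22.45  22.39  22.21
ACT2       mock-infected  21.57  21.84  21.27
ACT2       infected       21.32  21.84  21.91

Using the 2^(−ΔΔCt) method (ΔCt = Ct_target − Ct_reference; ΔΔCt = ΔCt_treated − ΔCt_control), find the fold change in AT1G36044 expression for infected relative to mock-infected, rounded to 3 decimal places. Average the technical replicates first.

22.162

Mean Ct: AT1G36044 mock-infected 26.690; AT1G36044 infected 22.350; ACT2 mock-infected 21.560; ACT2 infected 21.690
ΔCt(mock-infected) = 26.690 − 21.560 = 5.130
ΔCt(infected) = 22.350 − 21.690 = 0.660
ΔΔCt = 0.660 − 5.130 = -4.470
Fold change = 2^(−(-4.470)) = 2^4.470 = 22.1618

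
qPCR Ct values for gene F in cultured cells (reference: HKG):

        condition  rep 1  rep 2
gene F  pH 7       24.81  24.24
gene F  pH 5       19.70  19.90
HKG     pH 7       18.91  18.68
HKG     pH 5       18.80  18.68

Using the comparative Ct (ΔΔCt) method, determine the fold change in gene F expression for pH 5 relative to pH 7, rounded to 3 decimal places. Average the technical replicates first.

25.457

Mean Ct: gene F pH 7 24.525; gene F pH 5 19.800; HKG pH 7 18.795; HKG pH 5 18.740
ΔCt(pH 7) = 24.525 − 18.795 = 5.730
ΔCt(pH 5) = 19.800 − 18.740 = 1.060
ΔΔCt = 1.060 − 5.730 = -4.670
Fold change = 2^(−(-4.670)) = 2^4.670 = 25.4572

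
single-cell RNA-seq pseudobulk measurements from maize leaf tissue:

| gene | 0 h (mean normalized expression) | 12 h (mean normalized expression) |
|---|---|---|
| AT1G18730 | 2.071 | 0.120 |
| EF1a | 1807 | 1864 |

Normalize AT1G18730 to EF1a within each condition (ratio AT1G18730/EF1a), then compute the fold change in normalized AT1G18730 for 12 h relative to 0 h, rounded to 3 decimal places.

0.056

AT1G18730/EF1a (0 h) = 2.071 / 1807 = 0.0011461
AT1G18730/EF1a (12 h) = 0.120 / 1864 = 6.4378e-05
Fold change = 6.4378e-05 / 0.0011461 = 0.0562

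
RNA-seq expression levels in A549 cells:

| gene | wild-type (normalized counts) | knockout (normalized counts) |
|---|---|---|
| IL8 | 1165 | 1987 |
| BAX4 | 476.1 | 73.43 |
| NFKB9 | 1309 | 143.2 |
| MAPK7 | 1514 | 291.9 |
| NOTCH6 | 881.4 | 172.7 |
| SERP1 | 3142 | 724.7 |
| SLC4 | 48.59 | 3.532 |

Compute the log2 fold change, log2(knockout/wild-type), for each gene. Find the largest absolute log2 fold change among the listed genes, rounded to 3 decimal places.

3.782

log2(1987/1165) = 0.770  (IL8)
log2(73.43/476.1) = -2.697  (BAX4)
log2(143.2/1309) = -3.192  (NFKB9)
log2(291.9/1514) = -2.375  (MAPK7)
log2(172.7/881.4) = -2.352  (NOTCH6)
log2(724.7/3142) = -2.116  (SERP1)
log2(3.532/48.59) = -3.782  (SLC4)
The largest magnitude belongs to SLC4.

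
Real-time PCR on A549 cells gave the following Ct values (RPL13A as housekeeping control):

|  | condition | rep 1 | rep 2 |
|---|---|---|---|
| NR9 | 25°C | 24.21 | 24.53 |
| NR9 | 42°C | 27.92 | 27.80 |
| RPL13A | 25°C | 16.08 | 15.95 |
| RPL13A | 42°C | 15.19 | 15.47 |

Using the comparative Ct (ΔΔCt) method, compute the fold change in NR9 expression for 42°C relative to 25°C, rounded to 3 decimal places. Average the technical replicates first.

Mean Ct: NR9 25°C 24.370; NR9 42°C 27.860; RPL13A 25°C 16.015; RPL13A 42°C 15.330
ΔCt(25°C) = 24.370 − 16.015 = 8.355
ΔCt(42°C) = 27.860 − 15.330 = 12.530
ΔΔCt = 12.530 − 8.355 = 4.175
Fold change = 2^(−4.175) = 0.0554

0.055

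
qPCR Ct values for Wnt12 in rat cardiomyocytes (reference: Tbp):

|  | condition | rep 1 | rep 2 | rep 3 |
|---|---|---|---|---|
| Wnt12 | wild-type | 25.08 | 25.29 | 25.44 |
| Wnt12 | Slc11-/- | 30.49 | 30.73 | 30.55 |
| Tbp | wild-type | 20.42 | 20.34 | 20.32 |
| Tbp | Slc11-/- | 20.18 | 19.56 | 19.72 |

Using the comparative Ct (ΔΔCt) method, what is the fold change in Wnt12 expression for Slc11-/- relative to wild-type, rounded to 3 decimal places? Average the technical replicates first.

Mean Ct: Wnt12 wild-type 25.270; Wnt12 Slc11-/- 30.590; Tbp wild-type 20.360; Tbp Slc11-/- 19.820
ΔCt(wild-type) = 25.270 − 20.360 = 4.910
ΔCt(Slc11-/-) = 30.590 − 19.820 = 10.770
ΔΔCt = 10.770 − 4.910 = 5.860
Fold change = 2^(−5.860) = 0.0172

0.017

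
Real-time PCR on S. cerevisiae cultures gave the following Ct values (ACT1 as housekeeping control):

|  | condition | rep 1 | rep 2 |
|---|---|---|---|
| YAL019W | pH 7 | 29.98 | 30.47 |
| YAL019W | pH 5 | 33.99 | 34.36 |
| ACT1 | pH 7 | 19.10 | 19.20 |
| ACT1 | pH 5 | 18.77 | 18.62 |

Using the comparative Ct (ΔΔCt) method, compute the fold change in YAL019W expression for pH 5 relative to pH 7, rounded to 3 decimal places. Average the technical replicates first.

Mean Ct: YAL019W pH 7 30.225; YAL019W pH 5 34.175; ACT1 pH 7 19.150; ACT1 pH 5 18.695
ΔCt(pH 7) = 30.225 − 19.150 = 11.075
ΔCt(pH 5) = 34.175 − 18.695 = 15.480
ΔΔCt = 15.480 − 11.075 = 4.405
Fold change = 2^(−4.405) = 0.0472

0.047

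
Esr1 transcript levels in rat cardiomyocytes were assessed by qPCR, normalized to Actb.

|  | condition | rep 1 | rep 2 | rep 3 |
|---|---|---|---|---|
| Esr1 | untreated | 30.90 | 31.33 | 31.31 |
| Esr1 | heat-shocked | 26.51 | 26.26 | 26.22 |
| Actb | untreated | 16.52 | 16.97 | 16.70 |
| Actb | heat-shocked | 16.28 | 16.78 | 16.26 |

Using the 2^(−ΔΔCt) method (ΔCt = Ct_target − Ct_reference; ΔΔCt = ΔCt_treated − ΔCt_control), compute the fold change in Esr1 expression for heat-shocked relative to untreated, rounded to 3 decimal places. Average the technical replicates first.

Mean Ct: Esr1 untreated 31.180; Esr1 heat-shocked 26.330; Actb untreated 16.730; Actb heat-shocked 16.440
ΔCt(untreated) = 31.180 − 16.730 = 14.450
ΔCt(heat-shocked) = 26.330 − 16.440 = 9.890
ΔΔCt = 9.890 − 14.450 = -4.560
Fold change = 2^(−(-4.560)) = 2^4.560 = 23.5883

23.588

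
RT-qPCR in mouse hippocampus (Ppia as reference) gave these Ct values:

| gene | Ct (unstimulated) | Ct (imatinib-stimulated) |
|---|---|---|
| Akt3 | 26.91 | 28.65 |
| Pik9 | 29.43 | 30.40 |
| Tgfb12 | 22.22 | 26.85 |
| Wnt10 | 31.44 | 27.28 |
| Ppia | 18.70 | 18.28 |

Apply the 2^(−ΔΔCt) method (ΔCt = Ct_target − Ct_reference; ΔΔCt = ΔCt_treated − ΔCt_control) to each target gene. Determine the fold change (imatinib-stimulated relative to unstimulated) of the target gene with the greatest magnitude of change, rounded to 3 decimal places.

0.030

Akt3: ΔΔCt = (28.65−18.28) − (26.91−18.70) = 10.37 − 8.21 = 2.16; fold change = 2^-2.16 = 0.224
Pik9: ΔΔCt = (30.40−18.28) − (29.43−18.70) = 12.12 − 10.73 = 1.39; fold change = 2^-1.39 = 0.382
Tgfb12: ΔΔCt = (26.85−18.28) − (22.22−18.70) = 8.57 − 3.52 = 5.05; fold change = 2^-5.05 = 0.030
Wnt10: ΔΔCt = (27.28−18.28) − (31.44−18.70) = 9.00 − 12.74 = -3.74; fold change = 2^3.74 = 13.361
Tgfb12 has the largest |ΔΔCt| = 5.05.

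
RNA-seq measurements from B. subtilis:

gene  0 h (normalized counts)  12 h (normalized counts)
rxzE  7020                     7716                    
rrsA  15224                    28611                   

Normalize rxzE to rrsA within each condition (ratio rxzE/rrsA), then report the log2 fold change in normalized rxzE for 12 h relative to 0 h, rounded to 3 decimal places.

-0.774

rxzE/rrsA (0 h) = 7020 / 15224 = 0.46111
rxzE/rrsA (12 h) = 7716 / 28611 = 0.26969
Fold change = 0.26969 / 0.46111 = 0.5849
log2(0.5849) = -0.7738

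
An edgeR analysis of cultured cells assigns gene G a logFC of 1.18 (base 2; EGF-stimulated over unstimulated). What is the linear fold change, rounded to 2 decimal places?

Fold change = 2^(1.18) = 2.266

2.27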